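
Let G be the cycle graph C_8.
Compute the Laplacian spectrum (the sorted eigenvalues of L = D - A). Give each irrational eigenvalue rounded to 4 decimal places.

The graph has 8 vertices and degree multiset [2, 2, 2, 2, 2, 2, 2, 2]; D is the diagonal matrix of degrees and L = D - A. Diagonalising L (or applying a numerical eigensolver to the 8x8 matrix) gives the spectrum above. The single zero eigenvalue shows the graph is connected.

[0, 0.5858, 0.5858, 2, 2, 3.4142, 3.4142, 4]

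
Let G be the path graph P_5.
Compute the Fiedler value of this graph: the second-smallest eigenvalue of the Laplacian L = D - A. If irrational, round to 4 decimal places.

0.3820

The graph has 5 vertices and degree multiset [2, 2, 2, 1, 1]; D is the diagonal matrix of degrees and L = D - A. The sorted Laplacian eigenvalues are [0, 0.3820, 1.3820, 2.6180, 3.6180]; the algebraic connectivity is the second entry, 0.3820. There is one zero in the spectrum, matching the 1 component.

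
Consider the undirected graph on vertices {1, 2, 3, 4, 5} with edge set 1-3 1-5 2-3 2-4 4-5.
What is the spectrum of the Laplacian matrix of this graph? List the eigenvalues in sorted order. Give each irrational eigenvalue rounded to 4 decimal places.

With the vertex order [1, 2, 3, 4, 5], the degrees are [2, 2, 2, 2, 2], giving D = diag(2, 2, 2, 2, 2) and L = D - A. Diagonalising L (or applying a numerical eigensolver to the 5x5 matrix) gives the spectrum above. The eigenvalues sum to 10, which equals trace(L) = 2|E|.

[0, 1.3820, 1.3820, 3.6180, 3.6180]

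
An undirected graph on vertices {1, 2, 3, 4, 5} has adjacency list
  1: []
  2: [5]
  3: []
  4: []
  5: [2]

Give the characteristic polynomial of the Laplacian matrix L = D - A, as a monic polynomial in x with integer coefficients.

Each diagonal entry of L is the vertex degree and each off-diagonal entry is -1 where an edge is present, 0 otherwise; in the order [1, 2, 3, 4, 5] the diagonal is [0, 1, 0, 0, 1]. Computing det(xI - L) by cofactor expansion (or equivalently via sum-over-permutations) gives x^5 - 2x^4. The constant term is 0 because L is singular (the all-ones vector lies in its kernel). The largest eigenvalue, 2, is at most the vertex count 5.

x^5 - 2x^4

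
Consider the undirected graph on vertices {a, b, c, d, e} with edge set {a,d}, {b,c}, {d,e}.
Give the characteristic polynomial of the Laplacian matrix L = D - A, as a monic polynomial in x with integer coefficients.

With the vertex order [a, b, c, d, e], the degrees are [1, 1, 1, 2, 1], giving D = diag(1, 1, 1, 2, 1) and L = D - A. Computing det(xI - L) by cofactor expansion (or equivalently via sum-over-permutations) gives x^5 - 6x^4 + 11x^3 - 6x^2. The coefficient of x^4 equals -trace(L) = -6, matching the sum of degrees. The eigenvalues sum to 6, which equals trace(L) = 2|E|. The largest eigenvalue, 3, is at most the vertex count 5.

x^5 - 6x^4 + 11x^3 - 6x^2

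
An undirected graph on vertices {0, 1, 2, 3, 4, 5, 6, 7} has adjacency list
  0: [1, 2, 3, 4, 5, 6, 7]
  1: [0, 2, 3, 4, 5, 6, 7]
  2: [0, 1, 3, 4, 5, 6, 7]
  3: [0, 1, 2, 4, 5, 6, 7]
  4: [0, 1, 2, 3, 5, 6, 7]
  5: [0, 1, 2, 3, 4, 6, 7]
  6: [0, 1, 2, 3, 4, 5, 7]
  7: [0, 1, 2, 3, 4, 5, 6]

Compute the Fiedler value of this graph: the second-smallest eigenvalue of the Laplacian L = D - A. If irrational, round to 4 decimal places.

With the vertex order [0, 1, 2, 3, 4, 5, 6, 7], the degrees are [7, 7, 7, 7, 7, 7, 7, 7], giving D = diag(7, 7, 7, 7, 7, 7, 7, 7) and L = D - A. Computing the eigenvalues of L and sorting gives [0, 8, 8, 8, 8, 8, 8, 8]. The Fiedler value lambda_2 = 8 is strictly positive, so the graph is connected. By the matrix-tree theorem the graph has (1/8) * product of the nonzero eigenvalues = 262144 spanning trees. The eigenvalues sum to 56, which equals trace(L) = 2|E|.

8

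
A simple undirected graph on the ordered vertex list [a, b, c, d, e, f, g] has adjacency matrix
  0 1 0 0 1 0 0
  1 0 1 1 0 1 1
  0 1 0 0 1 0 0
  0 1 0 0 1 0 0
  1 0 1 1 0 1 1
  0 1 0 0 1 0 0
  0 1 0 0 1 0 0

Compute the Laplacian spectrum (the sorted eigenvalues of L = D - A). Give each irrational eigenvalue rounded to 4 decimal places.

With the vertex order [a, b, c, d, e, f, g], the degrees are [2, 5, 2, 2, 5, 2, 2], giving D = diag(2, 5, 2, 2, 5, 2, 2) and L = D - A. Since every row of L sums to 0, the all-ones vector is in the kernel and 0 is an eigenvalue. The largest eigenvalue, 7, is at most the vertex count 7. The eigenvalues sum to 20, which equals trace(L) = 2|E|.

[0, 2, 2, 2, 2, 5, 7]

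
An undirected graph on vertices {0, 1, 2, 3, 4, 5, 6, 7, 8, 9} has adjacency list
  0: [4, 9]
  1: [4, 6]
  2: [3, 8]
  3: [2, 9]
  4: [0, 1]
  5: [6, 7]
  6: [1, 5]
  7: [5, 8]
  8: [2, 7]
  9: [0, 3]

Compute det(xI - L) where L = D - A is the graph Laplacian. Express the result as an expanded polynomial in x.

Reading degrees in the order [0, 1, 2, 3, 4, 5, 6, 7, 8, 9] gives [2, 2, 2, 2, 2, 2, 2, 2, 2, 2]; set D = diag(2, 2, 2, 2, 2, 2, 2, 2, 2, 2) and form L = D - A. L has integer entries, so p(x) = det(xI - L) has integer coefficients. Expanding the determinant yields x^10 - 20x^9 + 170x^8 - 800x^7 + 2275x^6 - 4004x^5 + 4290x^4 - 2640x^3 + 825x^2 - 100x. Since p(0) = det(-L) = 0, x divides p(x). There is one zero in the spectrum, matching the 1 component.

x^10 - 20x^9 + 170x^8 - 800x^7 + 2275x^6 - 4004x^5 + 4290x^4 - 2640x^3 + 825x^2 - 100x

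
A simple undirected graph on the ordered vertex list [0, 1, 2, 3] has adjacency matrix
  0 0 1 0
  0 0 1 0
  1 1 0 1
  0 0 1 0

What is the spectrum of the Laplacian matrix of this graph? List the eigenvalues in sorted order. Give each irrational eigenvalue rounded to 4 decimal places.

[0, 1, 1, 4]

Reading degrees in the order [0, 1, 2, 3] gives [1, 1, 3, 1]; set D = diag(1, 1, 3, 1) and form L = D - A. The multiplicity of 0 as a Laplacian eigenvalue equals the number of connected components. The eigenvalues sum to 6, which equals trace(L) = 2|E|.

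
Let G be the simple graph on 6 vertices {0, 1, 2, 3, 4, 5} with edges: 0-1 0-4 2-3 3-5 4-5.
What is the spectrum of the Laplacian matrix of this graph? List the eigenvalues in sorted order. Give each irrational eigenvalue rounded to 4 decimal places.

With the vertex order [0, 1, 2, 3, 4, 5], the degrees are [2, 1, 1, 2, 2, 2], giving D = diag(2, 1, 1, 2, 2, 2) and L = D - A. The multiplicity of 0 as a Laplacian eigenvalue equals the number of connected components. The single zero eigenvalue shows the graph is connected. By the matrix-tree theorem the graph has (1/6) * product of the nonzero eigenvalues = 1 spanning tree.

[0, 0.2679, 1, 2, 3, 3.7321]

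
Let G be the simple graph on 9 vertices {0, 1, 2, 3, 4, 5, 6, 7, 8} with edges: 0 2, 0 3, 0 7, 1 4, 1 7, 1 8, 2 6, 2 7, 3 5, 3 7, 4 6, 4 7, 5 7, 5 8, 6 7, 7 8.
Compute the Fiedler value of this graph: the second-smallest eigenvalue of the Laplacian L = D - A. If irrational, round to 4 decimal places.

1.5858

Reading degrees in the order [0, 1, 2, 3, 4, 5, 6, 7, 8] gives [3, 3, 3, 3, 3, 3, 3, 8, 3]; set D = diag(3, 3, 3, 3, 3, 3, 3, 8, 3) and form L = D - A. The smallest Laplacian eigenvalue is always 0. The next one, lambda_2 = 1.5858, measures how hard the graph is to disconnect: larger values mean better connectivity. By the matrix-tree theorem the graph has (1/9) * product of the nonzero eigenvalues = 2205 spanning trees.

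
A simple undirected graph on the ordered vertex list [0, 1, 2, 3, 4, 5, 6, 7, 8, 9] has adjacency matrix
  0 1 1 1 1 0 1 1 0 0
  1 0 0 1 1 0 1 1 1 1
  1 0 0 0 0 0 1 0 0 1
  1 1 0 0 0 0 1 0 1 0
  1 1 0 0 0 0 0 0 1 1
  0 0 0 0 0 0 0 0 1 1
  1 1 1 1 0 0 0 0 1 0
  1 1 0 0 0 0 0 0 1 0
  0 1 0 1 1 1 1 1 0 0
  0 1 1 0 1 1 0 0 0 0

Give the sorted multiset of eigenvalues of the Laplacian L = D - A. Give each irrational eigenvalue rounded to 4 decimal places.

[0, 1.6830, 2.4179, 3.2410, 3.3603, 5, 5.7983, 6.3276, 7.8609, 8.3110]

With the vertex order [0, 1, 2, 3, 4, 5, 6, 7, 8, 9], the degrees are [6, 7, 3, 4, 4, 2, 5, 3, 6, 4], giving D = diag(6, 7, 3, 4, 4, 2, 5, 3, 6, 4) and L = D - A. L is symmetric positive semidefinite, so every eigenvalue is real and nonnegative. There is one zero in the spectrum, matching the 1 component.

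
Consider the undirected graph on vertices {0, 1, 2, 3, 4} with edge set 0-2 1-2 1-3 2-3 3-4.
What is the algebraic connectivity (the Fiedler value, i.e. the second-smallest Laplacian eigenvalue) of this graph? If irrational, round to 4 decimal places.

0.6972

With the vertex order [0, 1, 2, 3, 4], the degrees are [1, 2, 3, 3, 1], giving D = diag(1, 2, 3, 3, 1) and L = D - A. The smallest Laplacian eigenvalue is always 0. The next one, lambda_2 = 0.6972, measures how hard the graph is to disconnect: larger values mean better connectivity. The eigenvalues sum to 10, which equals trace(L) = 2|E|.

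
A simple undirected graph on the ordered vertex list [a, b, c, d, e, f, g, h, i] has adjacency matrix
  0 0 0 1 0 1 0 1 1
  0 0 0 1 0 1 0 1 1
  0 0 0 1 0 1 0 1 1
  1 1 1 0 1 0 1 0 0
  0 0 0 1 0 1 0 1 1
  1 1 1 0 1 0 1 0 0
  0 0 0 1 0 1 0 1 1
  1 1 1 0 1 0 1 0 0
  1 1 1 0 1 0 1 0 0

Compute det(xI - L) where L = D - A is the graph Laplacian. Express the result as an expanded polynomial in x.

Each diagonal entry of L is the vertex degree and each off-diagonal entry is -1 where an edge is present, 0 otherwise; in the order [a, b, c, d, e, f, g, h, i] the diagonal is [4, 4, 4, 5, 4, 5, 4, 5, 5]. The eigenvalues of L are [0, 4, 4, 4, 4, 5, 5, 5, 9]; the characteristic polynomial is the product of (x - lambda_i), which multiplies out to x^9 - 40x^8 + 690x^7 - 6720x^6 + 40485x^5 - 154704x^4 + 366560x^3 - 492800x^2 + 288000x. Since p(0) = det(-L) = 0, x divides p(x). The largest eigenvalue, 9, is at most the vertex count 9. There is one zero in the spectrum, matching the 1 component.

x^9 - 40x^8 + 690x^7 - 6720x^6 + 40485x^5 - 154704x^4 + 366560x^3 - 492800x^2 + 288000x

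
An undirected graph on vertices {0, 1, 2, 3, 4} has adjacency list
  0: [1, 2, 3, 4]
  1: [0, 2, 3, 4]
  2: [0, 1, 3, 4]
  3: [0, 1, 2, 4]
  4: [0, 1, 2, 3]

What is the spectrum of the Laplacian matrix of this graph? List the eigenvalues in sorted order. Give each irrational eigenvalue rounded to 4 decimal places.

[0, 5, 5, 5, 5]

With the vertex order [0, 1, 2, 3, 4], the degrees are [4, 4, 4, 4, 4], giving D = diag(4, 4, 4, 4, 4) and L = D - A. Since every row of L sums to 0, the all-ones vector is in the kernel and 0 is an eigenvalue. There is one zero in the spectrum, matching the 1 component. By the matrix-tree theorem the graph has (1/5) * product of the nonzero eigenvalues = 125 spanning trees.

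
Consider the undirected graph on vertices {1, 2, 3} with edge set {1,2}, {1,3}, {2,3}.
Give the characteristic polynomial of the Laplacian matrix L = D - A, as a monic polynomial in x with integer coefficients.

Each diagonal entry of L is the vertex degree and each off-diagonal entry is -1 where an edge is present, 0 otherwise; in the order [1, 2, 3] the diagonal is [2, 2, 2]. L has integer entries, so p(x) = det(xI - L) has integer coefficients. Expanding the determinant yields x^3 - 6x^2 + 9x. Since p(0) = det(-L) = 0, x divides p(x). There is one zero in the spectrum, matching the 1 component.

x^3 - 6x^2 + 9x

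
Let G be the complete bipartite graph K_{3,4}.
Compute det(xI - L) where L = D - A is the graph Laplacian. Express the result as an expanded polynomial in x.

The graph has 7 vertices and degree multiset [4, 4, 4, 3, 3, 3, 3]; D is the diagonal matrix of degrees and L = D - A. Computing det(xI - L) by cofactor expansion (or equivalently via sum-over-permutations) gives x^7 - 24x^6 + 234x^5 - 1192x^4 + 3357x^3 - 4968x^2 + 3024x. The constant term is 0 because L is singular (the all-ones vector lies in its kernel).

x^7 - 24x^6 + 234x^5 - 1192x^4 + 3357x^3 - 4968x^2 + 3024x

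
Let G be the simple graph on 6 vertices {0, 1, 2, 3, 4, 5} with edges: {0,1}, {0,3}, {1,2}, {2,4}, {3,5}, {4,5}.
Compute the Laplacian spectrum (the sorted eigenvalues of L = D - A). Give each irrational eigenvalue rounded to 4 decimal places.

Reading degrees in the order [0, 1, 2, 3, 4, 5] gives [2, 2, 2, 2, 2, 2]; set D = diag(2, 2, 2, 2, 2, 2) and form L = D - A. Diagonalising L (or applying a numerical eigensolver to the 6x6 matrix) gives the spectrum above. The single zero eigenvalue shows the graph is connected.

[0, 1, 1, 3, 3, 4]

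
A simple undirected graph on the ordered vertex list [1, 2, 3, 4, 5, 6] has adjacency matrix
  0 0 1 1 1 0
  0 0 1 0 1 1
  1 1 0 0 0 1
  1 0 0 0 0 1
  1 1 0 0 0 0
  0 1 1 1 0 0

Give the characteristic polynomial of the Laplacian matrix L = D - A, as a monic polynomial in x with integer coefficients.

x^6 - 16x^5 + 98x^4 - 286x^3 + 397x^2 - 210x

With the vertex order [1, 2, 3, 4, 5, 6], the degrees are [3, 3, 3, 2, 2, 3], giving D = diag(3, 3, 3, 2, 2, 3) and L = D - A. L has integer entries, so p(x) = det(xI - L) has integer coefficients. Expanding the determinant yields x^6 - 16x^5 + 98x^4 - 286x^3 + 397x^2 - 210x. The coefficient of x^5 equals -trace(L) = -16, matching the sum of degrees. There is one zero in the spectrum, matching the 1 component.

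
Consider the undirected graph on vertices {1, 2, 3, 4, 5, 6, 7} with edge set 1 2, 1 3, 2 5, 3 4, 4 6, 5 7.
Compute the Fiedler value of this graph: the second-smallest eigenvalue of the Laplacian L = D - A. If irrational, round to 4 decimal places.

0.1981

Reading degrees in the order [1, 2, 3, 4, 5, 6, 7] gives [2, 2, 2, 2, 2, 1, 1]; set D = diag(2, 2, 2, 2, 2, 1, 1) and form L = D - A. Computing the eigenvalues of L and sorting gives [0, 0.1981, 0.7530, 1.5550, 2.4450, 3.2470, 3.8019]. The Fiedler value lambda_2 = 0.1981 is strictly positive, so the graph is connected.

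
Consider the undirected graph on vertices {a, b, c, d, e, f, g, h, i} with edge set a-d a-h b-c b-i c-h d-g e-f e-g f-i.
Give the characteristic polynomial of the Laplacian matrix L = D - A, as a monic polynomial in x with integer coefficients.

x^9 - 18x^8 + 135x^7 - 546x^6 + 1287x^5 - 1782x^4 + 1386x^3 - 540x^2 + 81x

Each diagonal entry of L is the vertex degree and each off-diagonal entry is -1 where an edge is present, 0 otherwise; in the order [a, b, c, d, e, f, g, h, i] the diagonal is [2, 2, 2, 2, 2, 2, 2, 2, 2]. L has integer entries, so p(x) = det(xI - L) has integer coefficients. Expanding the determinant yields x^9 - 18x^8 + 135x^7 - 546x^6 + 1287x^5 - 1782x^4 + 1386x^3 - 540x^2 + 81x. The constant term is 0 because L is singular (the all-ones vector lies in its kernel).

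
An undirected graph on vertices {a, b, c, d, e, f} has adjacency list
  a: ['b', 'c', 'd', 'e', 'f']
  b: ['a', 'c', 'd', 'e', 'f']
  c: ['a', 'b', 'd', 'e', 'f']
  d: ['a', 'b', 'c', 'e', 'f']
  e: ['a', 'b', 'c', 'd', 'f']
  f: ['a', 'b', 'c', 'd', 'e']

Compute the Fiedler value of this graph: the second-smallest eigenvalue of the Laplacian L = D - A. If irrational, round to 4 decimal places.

6

With the vertex order [a, b, c, d, e, f], the degrees are [5, 5, 5, 5, 5, 5], giving D = diag(5, 5, 5, 5, 5, 5) and L = D - A. Computing the eigenvalues of L and sorting gives [0, 6, 6, 6, 6, 6]. The Fiedler value lambda_2 = 6 is strictly positive, so the graph is connected. There is one zero in the spectrum, matching the 1 component.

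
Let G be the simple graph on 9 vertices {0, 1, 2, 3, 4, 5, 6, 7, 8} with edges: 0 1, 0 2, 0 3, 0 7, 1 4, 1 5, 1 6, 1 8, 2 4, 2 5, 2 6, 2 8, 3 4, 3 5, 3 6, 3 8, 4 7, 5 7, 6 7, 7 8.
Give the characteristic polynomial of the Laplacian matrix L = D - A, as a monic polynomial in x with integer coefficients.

x^9 - 40x^8 + 690x^7 - 6720x^6 + 40485x^5 - 154704x^4 + 366560x^3 - 492800x^2 + 288000x

Reading degrees in the order [0, 1, 2, 3, 4, 5, 6, 7, 8] gives [4, 5, 5, 5, 4, 4, 4, 5, 4]; set D = diag(4, 5, 5, 5, 4, 4, 4, 5, 4) and form L = D - A. L has integer entries, so p(x) = det(xI - L) has integer coefficients. Expanding the determinant yields x^9 - 40x^8 + 690x^7 - 6720x^6 + 40485x^5 - 154704x^4 + 366560x^3 - 492800x^2 + 288000x. The constant term is 0 because L is singular (the all-ones vector lies in its kernel). By the matrix-tree theorem the graph has (1/9) * product of the nonzero eigenvalues = 32000 spanning trees.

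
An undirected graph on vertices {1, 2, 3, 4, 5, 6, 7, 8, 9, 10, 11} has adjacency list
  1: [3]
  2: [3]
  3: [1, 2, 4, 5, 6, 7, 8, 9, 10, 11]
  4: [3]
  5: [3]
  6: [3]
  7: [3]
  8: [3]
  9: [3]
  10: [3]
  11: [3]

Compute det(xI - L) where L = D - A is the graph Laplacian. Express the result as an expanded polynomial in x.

With the vertex order [1, 2, 3, 4, 5, 6, 7, 8, 9, 10, 11], the degrees are [1, 1, 10, 1, 1, 1, 1, 1, 1, 1, 1], giving D = diag(1, 1, 10, 1, 1, 1, 1, 1, 1, 1, 1) and L = D - A. Computing det(xI - L) by cofactor expansion (or equivalently via sum-over-permutations) gives x^11 - 20x^10 + 135x^9 - 480x^8 + 1050x^7 - 1512x^6 + 1470x^5 - 960x^4 + 405x^3 - 100x^2 + 11x. The coefficient of x^10 equals -trace(L) = -20, matching the sum of degrees. The eigenvalues sum to 20, which equals trace(L) = 2|E|.

x^11 - 20x^10 + 135x^9 - 480x^8 + 1050x^7 - 1512x^6 + 1470x^5 - 960x^4 + 405x^3 - 100x^2 + 11x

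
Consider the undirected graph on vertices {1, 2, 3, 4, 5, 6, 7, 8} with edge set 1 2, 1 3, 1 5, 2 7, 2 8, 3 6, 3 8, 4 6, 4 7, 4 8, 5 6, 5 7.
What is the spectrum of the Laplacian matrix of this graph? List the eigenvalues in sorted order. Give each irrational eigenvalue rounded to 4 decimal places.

[0, 2, 2, 2, 4, 4, 4, 6]

Reading degrees in the order [1, 2, 3, 4, 5, 6, 7, 8] gives [3, 3, 3, 3, 3, 3, 3, 3]; set D = diag(3, 3, 3, 3, 3, 3, 3, 3) and form L = D - A. L is symmetric positive semidefinite, so every eigenvalue is real and nonnegative. The eigenvalues sum to 24, which equals trace(L) = 2|E|.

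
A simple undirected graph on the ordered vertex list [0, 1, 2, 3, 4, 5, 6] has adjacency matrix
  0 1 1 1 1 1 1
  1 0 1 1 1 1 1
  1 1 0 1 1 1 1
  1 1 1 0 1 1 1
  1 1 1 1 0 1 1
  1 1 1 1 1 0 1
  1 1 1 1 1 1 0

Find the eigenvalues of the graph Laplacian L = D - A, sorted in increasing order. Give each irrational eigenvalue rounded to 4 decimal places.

Each diagonal entry of L is the vertex degree and each off-diagonal entry is -1 where an edge is present, 0 otherwise; in the order [0, 1, 2, 3, 4, 5, 6] the diagonal is [6, 6, 6, 6, 6, 6, 6]. Diagonalising L (or applying a numerical eigensolver to the 7x7 matrix) gives the spectrum above.

[0, 7, 7, 7, 7, 7, 7]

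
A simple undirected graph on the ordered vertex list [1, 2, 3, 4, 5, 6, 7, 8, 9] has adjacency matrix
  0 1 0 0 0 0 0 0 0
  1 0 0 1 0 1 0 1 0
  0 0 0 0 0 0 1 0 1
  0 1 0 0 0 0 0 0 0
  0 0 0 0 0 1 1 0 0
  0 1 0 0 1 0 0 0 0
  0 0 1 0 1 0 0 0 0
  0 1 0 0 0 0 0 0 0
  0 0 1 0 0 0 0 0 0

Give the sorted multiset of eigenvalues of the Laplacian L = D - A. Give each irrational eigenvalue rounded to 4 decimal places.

[0, 0.1487, 0.7169, 1, 1, 1.6629, 2.7405, 3.6330, 5.0980]

Reading degrees in the order [1, 2, 3, 4, 5, 6, 7, 8, 9] gives [1, 4, 2, 1, 2, 2, 2, 1, 1]; set D = diag(1, 4, 2, 1, 2, 2, 2, 1, 1) and form L = D - A. Since every row of L sums to 0, the all-ones vector is in the kernel and 0 is an eigenvalue. The single zero eigenvalue shows the graph is connected. The eigenvalues sum to 16, which equals trace(L) = 2|E|. There is one zero in the spectrum, matching the 1 component.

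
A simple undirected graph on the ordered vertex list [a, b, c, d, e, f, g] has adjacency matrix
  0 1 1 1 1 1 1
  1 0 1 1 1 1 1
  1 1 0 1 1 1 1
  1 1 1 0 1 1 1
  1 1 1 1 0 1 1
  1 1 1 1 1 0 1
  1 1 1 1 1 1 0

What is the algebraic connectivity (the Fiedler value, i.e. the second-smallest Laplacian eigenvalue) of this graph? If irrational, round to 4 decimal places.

With the vertex order [a, b, c, d, e, f, g], the degrees are [6, 6, 6, 6, 6, 6, 6], giving D = diag(6, 6, 6, 6, 6, 6, 6) and L = D - A. The sorted Laplacian eigenvalues are [0, 7, 7, 7, 7, 7, 7]; the algebraic connectivity is the second entry, 7. By the matrix-tree theorem the graph has (1/7) * product of the nonzero eigenvalues = 16807 spanning trees. There is one zero in the spectrum, matching the 1 component.

7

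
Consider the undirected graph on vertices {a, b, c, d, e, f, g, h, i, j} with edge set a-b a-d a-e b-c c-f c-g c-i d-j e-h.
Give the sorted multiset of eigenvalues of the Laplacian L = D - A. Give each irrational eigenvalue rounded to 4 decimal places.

With the vertex order [a, b, c, d, e, f, g, h, i, j], the degrees are [3, 2, 4, 2, 2, 1, 1, 1, 1, 1], giving D = diag(3, 2, 4, 2, 2, 1, 1, 1, 1, 1) and L = D - A. L is symmetric positive semidefinite, so every eigenvalue is real and nonnegative. The largest eigenvalue, 5.1350, is at most the vertex count 10. By the matrix-tree theorem the graph has (1/10) * product of the nonzero eigenvalues = 1 spanning tree.

[0, 0.1695, 0.3820, 1, 1, 1.2228, 2.1971, 2.6180, 4.2756, 5.1350]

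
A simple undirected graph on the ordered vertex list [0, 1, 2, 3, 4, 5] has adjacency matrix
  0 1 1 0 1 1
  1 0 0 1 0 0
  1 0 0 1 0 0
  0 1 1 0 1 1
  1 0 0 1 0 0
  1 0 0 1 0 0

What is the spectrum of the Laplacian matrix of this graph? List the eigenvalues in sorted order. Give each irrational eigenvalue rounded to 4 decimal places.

[0, 2, 2, 2, 4, 6]

Each diagonal entry of L is the vertex degree and each off-diagonal entry is -1 where an edge is present, 0 otherwise; in the order [0, 1, 2, 3, 4, 5] the diagonal is [4, 2, 2, 4, 2, 2]. Since every row of L sums to 0, the all-ones vector is in the kernel and 0 is an eigenvalue. The largest eigenvalue, 6, is at most the vertex count 6.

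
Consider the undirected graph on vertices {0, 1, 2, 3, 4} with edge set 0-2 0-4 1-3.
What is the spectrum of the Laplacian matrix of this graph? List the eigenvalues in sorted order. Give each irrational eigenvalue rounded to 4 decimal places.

Each diagonal entry of L is the vertex degree and each off-diagonal entry is -1 where an edge is present, 0 otherwise; in the order [0, 1, 2, 3, 4] the diagonal is [2, 1, 1, 1, 1]. Since every row of L sums to 0, the all-ones vector is in the kernel and 0 is an eigenvalue. The 2 zero eigenvalues correspond to the 2 connected components. There are 2 zeros in the spectrum, matching the 2 components.

[0, 0, 1, 2, 3]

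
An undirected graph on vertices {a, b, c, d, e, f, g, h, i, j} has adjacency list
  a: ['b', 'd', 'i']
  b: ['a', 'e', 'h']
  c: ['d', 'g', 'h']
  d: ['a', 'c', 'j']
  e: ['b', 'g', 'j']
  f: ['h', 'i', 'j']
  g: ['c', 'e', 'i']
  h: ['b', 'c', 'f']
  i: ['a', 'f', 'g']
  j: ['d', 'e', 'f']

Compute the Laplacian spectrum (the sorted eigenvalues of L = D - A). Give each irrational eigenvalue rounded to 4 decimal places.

[0, 2, 2, 2, 2, 2, 5, 5, 5, 5]

Each diagonal entry of L is the vertex degree and each off-diagonal entry is -1 where an edge is present, 0 otherwise; in the order [a, b, c, d, e, f, g, h, i, j] the diagonal is [3, 3, 3, 3, 3, 3, 3, 3, 3, 3]. Diagonalising L (or applying a numerical eigensolver to the 10x10 matrix) gives the spectrum above. The single zero eigenvalue shows the graph is connected. The eigenvalues sum to 30, which equals trace(L) = 2|E|.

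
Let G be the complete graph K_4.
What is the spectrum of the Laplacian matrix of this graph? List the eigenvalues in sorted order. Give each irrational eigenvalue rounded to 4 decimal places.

The graph has 4 vertices and degree multiset [3, 3, 3, 3]; D is the diagonal matrix of degrees and L = D - A. The multiplicity of 0 as a Laplacian eigenvalue equals the number of connected components. The single zero eigenvalue shows the graph is connected. The largest eigenvalue, 4, is at most the vertex count 4.

[0, 4, 4, 4]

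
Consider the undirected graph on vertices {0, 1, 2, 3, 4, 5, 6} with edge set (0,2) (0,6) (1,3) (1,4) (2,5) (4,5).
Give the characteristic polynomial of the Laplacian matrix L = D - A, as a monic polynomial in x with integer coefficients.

Reading degrees in the order [0, 1, 2, 3, 4, 5, 6] gives [2, 2, 2, 1, 2, 2, 1]; set D = diag(2, 2, 2, 1, 2, 2, 1) and form L = D - A. L has integer entries, so p(x) = det(xI - L) has integer coefficients. Expanding the determinant yields x^7 - 12x^6 + 55x^5 - 120x^4 + 126x^3 - 56x^2 + 7x. The constant term is 0 because L is singular (the all-ones vector lies in its kernel). The eigenvalues sum to 12, which equals trace(L) = 2|E|.

x^7 - 12x^6 + 55x^5 - 120x^4 + 126x^3 - 56x^2 + 7x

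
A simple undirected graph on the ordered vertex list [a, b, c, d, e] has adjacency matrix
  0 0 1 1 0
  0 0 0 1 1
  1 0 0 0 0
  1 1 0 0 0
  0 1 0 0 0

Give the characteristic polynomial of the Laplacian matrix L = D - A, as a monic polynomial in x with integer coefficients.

x^5 - 8x^4 + 21x^3 - 20x^2 + 5x

Each diagonal entry of L is the vertex degree and each off-diagonal entry is -1 where an edge is present, 0 otherwise; in the order [a, b, c, d, e] the diagonal is [2, 2, 1, 2, 1]. Computing det(xI - L) by cofactor expansion (or equivalently via sum-over-permutations) gives x^5 - 8x^4 + 21x^3 - 20x^2 + 5x. Since p(0) = det(-L) = 0, x divides p(x). The eigenvalues sum to 8, which equals trace(L) = 2|E|. There is one zero in the spectrum, matching the 1 component.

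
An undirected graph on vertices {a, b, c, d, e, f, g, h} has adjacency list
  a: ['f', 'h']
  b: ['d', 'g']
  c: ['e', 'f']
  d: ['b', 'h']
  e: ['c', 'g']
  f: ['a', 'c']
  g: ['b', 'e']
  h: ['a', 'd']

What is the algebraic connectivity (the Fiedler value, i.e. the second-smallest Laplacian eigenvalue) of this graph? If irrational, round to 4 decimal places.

0.5858

Each diagonal entry of L is the vertex degree and each off-diagonal entry is -1 where an edge is present, 0 otherwise; in the order [a, b, c, d, e, f, g, h] the diagonal is [2, 2, 2, 2, 2, 2, 2, 2]. The smallest Laplacian eigenvalue is always 0. The next one, lambda_2 = 0.5858, measures how hard the graph is to disconnect: larger values mean better connectivity.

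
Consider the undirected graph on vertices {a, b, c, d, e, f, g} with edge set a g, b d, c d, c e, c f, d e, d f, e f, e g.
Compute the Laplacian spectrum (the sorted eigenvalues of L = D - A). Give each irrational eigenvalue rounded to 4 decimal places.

Each diagonal entry of L is the vertex degree and each off-diagonal entry is -1 where an edge is present, 0 otherwise; in the order [a, b, c, d, e, f, g] the diagonal is [1, 1, 3, 4, 4, 3, 2]. L is symmetric positive semidefinite, so every eigenvalue is real and nonnegative. The single zero eigenvalue shows the graph is connected.

[0, 0.4221, 1.0738, 2.4516, 4, 4.7690, 5.2835]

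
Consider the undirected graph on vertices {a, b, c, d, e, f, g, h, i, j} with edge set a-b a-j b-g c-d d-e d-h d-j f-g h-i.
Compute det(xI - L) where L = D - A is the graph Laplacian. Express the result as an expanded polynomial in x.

With the vertex order [a, b, c, d, e, f, g, h, i, j], the degrees are [2, 2, 1, 4, 1, 1, 2, 2, 1, 2], giving D = diag(2, 2, 1, 4, 1, 1, 2, 2, 1, 2) and L = D - A. L has integer entries, so p(x) = det(xI - L) has integer coefficients. Expanding the determinant yields x^10 - 18x^9 + 133x^8 - 526x^7 + 1216x^6 - 1684x^5 + 1376x^4 - 626x^3 + 138x^2 - 10x. The coefficient of x^9 equals -trace(L) = -18, matching the sum of degrees.

x^10 - 18x^9 + 133x^8 - 526x^7 + 1216x^6 - 1684x^5 + 1376x^4 - 626x^3 + 138x^2 - 10x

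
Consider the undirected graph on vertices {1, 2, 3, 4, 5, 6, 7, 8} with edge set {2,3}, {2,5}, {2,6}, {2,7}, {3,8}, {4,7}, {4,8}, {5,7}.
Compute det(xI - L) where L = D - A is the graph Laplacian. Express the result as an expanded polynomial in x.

x^8 - 16x^7 + 99x^6 - 300x^5 + 465x^4 - 348x^3 + 98x^2

Reading degrees in the order [1, 2, 3, 4, 5, 6, 7, 8] gives [0, 4, 2, 2, 2, 1, 3, 2]; set D = diag(0, 4, 2, 2, 2, 1, 3, 2) and form L = D - A. L has integer entries, so p(x) = det(xI - L) has integer coefficients. Expanding the determinant yields x^8 - 16x^7 + 99x^6 - 300x^5 + 465x^4 - 348x^3 + 98x^2. Since p(0) = det(-L) = 0, x divides p(x). There are 2 zeros in the spectrum, matching the 2 components. The eigenvalues sum to 16, which equals trace(L) = 2|E|.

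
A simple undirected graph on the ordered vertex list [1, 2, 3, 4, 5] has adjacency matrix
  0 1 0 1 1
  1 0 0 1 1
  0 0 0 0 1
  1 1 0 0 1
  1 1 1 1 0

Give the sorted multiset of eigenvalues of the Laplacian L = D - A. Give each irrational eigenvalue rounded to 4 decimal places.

[0, 1, 4, 4, 5]

Reading degrees in the order [1, 2, 3, 4, 5] gives [3, 3, 1, 3, 4]; set D = diag(3, 3, 1, 3, 4) and form L = D - A. The multiplicity of 0 as a Laplacian eigenvalue equals the number of connected components. The single zero eigenvalue shows the graph is connected.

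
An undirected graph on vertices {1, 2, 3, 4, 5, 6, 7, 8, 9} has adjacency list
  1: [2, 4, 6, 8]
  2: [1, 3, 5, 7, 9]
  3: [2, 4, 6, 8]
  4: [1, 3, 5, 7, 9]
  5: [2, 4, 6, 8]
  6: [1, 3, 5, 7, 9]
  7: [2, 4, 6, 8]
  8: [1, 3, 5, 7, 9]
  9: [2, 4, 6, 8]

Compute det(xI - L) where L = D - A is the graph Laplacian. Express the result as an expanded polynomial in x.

x^9 - 40x^8 + 690x^7 - 6720x^6 + 40485x^5 - 154704x^4 + 366560x^3 - 492800x^2 + 288000x

Each diagonal entry of L is the vertex degree and each off-diagonal entry is -1 where an edge is present, 0 otherwise; in the order [1, 2, 3, 4, 5, 6, 7, 8, 9] the diagonal is [4, 5, 4, 5, 4, 5, 4, 5, 4]. The eigenvalues of L are [0, 4, 4, 4, 4, 5, 5, 5, 9]; the characteristic polynomial is the product of (x - lambda_i), which multiplies out to x^9 - 40x^8 + 690x^7 - 6720x^6 + 40485x^5 - 154704x^4 + 366560x^3 - 492800x^2 + 288000x. The coefficient of x^8 equals -trace(L) = -40, matching the sum of degrees. The eigenvalues sum to 40, which equals trace(L) = 2|E|.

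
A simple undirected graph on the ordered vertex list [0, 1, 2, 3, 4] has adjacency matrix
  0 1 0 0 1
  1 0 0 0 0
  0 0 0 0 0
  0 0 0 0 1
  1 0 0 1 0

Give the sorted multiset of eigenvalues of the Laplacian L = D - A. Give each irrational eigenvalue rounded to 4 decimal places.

[0, 0, 0.5858, 2, 3.4142]

Each diagonal entry of L is the vertex degree and each off-diagonal entry is -1 where an edge is present, 0 otherwise; in the order [0, 1, 2, 3, 4] the diagonal is [2, 1, 0, 1, 2]. The multiplicity of 0 as a Laplacian eigenvalue equals the number of connected components. The 2 zero eigenvalues correspond to the 2 connected components. There are 2 zeros in the spectrum, matching the 2 components.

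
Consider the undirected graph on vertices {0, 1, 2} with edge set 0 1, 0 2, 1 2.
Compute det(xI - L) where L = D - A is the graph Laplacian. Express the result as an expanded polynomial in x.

Reading degrees in the order [0, 1, 2] gives [2, 2, 2]; set D = diag(2, 2, 2) and form L = D - A. The eigenvalues of L are [0, 3, 3]; the characteristic polynomial is the product of (x - lambda_i), which multiplies out to x^3 - 6x^2 + 9x. The coefficient of x^2 equals -trace(L) = -6, matching the sum of degrees. By the matrix-tree theorem the graph has (1/3) * product of the nonzero eigenvalues = 3 spanning trees.

x^3 - 6x^2 + 9x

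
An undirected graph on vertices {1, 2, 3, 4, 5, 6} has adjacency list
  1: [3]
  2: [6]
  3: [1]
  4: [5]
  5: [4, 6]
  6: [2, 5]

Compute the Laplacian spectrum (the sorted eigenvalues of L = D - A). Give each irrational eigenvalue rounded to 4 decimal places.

Each diagonal entry of L is the vertex degree and each off-diagonal entry is -1 where an edge is present, 0 otherwise; in the order [1, 2, 3, 4, 5, 6] the diagonal is [1, 1, 1, 1, 2, 2]. The multiplicity of 0 as a Laplacian eigenvalue equals the number of connected components. The 2 zero eigenvalues correspond to the 2 connected components. The largest eigenvalue, 3.4142, is at most the vertex count 6.

[0, 0, 0.5858, 2, 2, 3.4142]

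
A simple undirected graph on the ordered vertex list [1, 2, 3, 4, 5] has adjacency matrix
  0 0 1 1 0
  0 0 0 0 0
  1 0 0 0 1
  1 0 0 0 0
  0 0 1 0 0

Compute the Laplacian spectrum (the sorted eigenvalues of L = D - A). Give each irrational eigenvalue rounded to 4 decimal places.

Each diagonal entry of L is the vertex degree and each off-diagonal entry is -1 where an edge is present, 0 otherwise; in the order [1, 2, 3, 4, 5] the diagonal is [2, 0, 2, 1, 1]. Since every row of L sums to 0, the all-ones vector is in the kernel and 0 is an eigenvalue. The 2 zero eigenvalues correspond to the 2 connected components. There are 2 zeros in the spectrum, matching the 2 components.

[0, 0, 0.5858, 2, 3.4142]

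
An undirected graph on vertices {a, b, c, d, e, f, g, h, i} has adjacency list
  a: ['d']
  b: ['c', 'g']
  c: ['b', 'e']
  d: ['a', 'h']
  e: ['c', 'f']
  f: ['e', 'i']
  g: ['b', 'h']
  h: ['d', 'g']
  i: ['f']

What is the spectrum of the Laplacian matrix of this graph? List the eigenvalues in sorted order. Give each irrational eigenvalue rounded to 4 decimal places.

[0, 0.1206, 0.4679, 1, 1.6527, 2.3473, 3, 3.5321, 3.8794]

With the vertex order [a, b, c, d, e, f, g, h, i], the degrees are [1, 2, 2, 2, 2, 2, 2, 2, 1], giving D = diag(1, 2, 2, 2, 2, 2, 2, 2, 1) and L = D - A. Diagonalising L (or applying a numerical eigensolver to the 9x9 matrix) gives the spectrum above. The eigenvalues sum to 16, which equals trace(L) = 2|E|.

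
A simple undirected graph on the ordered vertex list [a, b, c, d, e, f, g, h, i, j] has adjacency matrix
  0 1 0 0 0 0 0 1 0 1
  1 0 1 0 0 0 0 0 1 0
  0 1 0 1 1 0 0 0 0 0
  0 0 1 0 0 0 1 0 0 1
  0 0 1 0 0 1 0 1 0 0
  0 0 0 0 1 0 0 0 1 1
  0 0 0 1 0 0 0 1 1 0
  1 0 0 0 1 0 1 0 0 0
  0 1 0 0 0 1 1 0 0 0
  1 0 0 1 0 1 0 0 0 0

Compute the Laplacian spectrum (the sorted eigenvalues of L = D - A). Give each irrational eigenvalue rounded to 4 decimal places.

[0, 2, 2, 2, 2, 2, 5, 5, 5, 5]

Reading degrees in the order [a, b, c, d, e, f, g, h, i, j] gives [3, 3, 3, 3, 3, 3, 3, 3, 3, 3]; set D = diag(3, 3, 3, 3, 3, 3, 3, 3, 3, 3) and form L = D - A. L is symmetric positive semidefinite, so every eigenvalue is real and nonnegative. By the matrix-tree theorem the graph has (1/10) * product of the nonzero eigenvalues = 2000 spanning trees. The eigenvalues sum to 30, which equals trace(L) = 2|E|.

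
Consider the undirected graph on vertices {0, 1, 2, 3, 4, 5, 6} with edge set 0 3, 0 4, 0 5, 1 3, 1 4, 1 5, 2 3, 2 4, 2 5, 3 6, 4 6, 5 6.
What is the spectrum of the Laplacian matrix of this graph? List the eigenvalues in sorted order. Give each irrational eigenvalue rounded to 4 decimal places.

[0, 3, 3, 3, 4, 4, 7]

Each diagonal entry of L is the vertex degree and each off-diagonal entry is -1 where an edge is present, 0 otherwise; in the order [0, 1, 2, 3, 4, 5, 6] the diagonal is [3, 3, 3, 4, 4, 4, 3]. L is symmetric positive semidefinite, so every eigenvalue is real and nonnegative.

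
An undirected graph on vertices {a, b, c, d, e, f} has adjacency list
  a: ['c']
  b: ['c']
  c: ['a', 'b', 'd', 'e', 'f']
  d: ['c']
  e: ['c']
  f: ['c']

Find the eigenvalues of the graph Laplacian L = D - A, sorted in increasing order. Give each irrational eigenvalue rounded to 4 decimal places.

Each diagonal entry of L is the vertex degree and each off-diagonal entry is -1 where an edge is present, 0 otherwise; in the order [a, b, c, d, e, f] the diagonal is [1, 1, 5, 1, 1, 1]. The multiplicity of 0 as a Laplacian eigenvalue equals the number of connected components. By the matrix-tree theorem the graph has (1/6) * product of the nonzero eigenvalues = 1 spanning tree.

[0, 1, 1, 1, 1, 6]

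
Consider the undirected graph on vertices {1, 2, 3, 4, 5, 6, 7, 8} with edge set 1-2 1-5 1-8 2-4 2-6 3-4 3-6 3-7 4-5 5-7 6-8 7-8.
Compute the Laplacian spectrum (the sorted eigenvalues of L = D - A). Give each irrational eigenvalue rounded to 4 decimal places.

With the vertex order [1, 2, 3, 4, 5, 6, 7, 8], the degrees are [3, 3, 3, 3, 3, 3, 3, 3], giving D = diag(3, 3, 3, 3, 3, 3, 3, 3) and L = D - A. The multiplicity of 0 as a Laplacian eigenvalue equals the number of connected components.

[0, 2, 2, 2, 4, 4, 4, 6]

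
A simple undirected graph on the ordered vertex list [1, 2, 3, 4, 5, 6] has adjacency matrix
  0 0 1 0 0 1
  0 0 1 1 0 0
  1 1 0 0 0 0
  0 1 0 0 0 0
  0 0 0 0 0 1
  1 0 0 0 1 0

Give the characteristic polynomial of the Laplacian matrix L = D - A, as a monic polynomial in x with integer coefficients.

x^6 - 10x^5 + 36x^4 - 56x^3 + 35x^2 - 6x

With the vertex order [1, 2, 3, 4, 5, 6], the degrees are [2, 2, 2, 1, 1, 2], giving D = diag(2, 2, 2, 1, 1, 2) and L = D - A. L has integer entries, so p(x) = det(xI - L) has integer coefficients. Expanding the determinant yields x^6 - 10x^5 + 36x^4 - 56x^3 + 35x^2 - 6x. Since p(0) = det(-L) = 0, x divides p(x). By the matrix-tree theorem the graph has (1/6) * product of the nonzero eigenvalues = 1 spanning tree.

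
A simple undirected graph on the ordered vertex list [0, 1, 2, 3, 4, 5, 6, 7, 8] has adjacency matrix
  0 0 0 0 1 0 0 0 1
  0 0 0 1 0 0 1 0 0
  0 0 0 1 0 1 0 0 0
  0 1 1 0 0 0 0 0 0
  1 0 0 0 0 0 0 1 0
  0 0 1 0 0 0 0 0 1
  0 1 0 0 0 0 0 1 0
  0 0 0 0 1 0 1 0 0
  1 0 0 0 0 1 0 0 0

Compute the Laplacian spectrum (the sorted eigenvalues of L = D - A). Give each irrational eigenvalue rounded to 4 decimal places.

[0, 0.4679, 0.4679, 1.6527, 1.6527, 3, 3, 3.8794, 3.8794]

Each diagonal entry of L is the vertex degree and each off-diagonal entry is -1 where an edge is present, 0 otherwise; in the order [0, 1, 2, 3, 4, 5, 6, 7, 8] the diagonal is [2, 2, 2, 2, 2, 2, 2, 2, 2]. L is symmetric positive semidefinite, so every eigenvalue is real and nonnegative. By the matrix-tree theorem the graph has (1/9) * product of the nonzero eigenvalues = 9 spanning trees.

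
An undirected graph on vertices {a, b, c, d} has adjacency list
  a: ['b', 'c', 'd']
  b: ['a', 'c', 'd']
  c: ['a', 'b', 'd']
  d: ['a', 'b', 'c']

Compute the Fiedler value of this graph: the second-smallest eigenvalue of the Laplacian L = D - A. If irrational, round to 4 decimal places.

4

Reading degrees in the order [a, b, c, d] gives [3, 3, 3, 3]; set D = diag(3, 3, 3, 3) and form L = D - A. Computing the eigenvalues of L and sorting gives [0, 4, 4, 4]. The Fiedler value lambda_2 = 4 is strictly positive, so the graph is connected. The eigenvalues sum to 12, which equals trace(L) = 2|E|. By the matrix-tree theorem the graph has (1/4) * product of the nonzero eigenvalues = 16 spanning trees.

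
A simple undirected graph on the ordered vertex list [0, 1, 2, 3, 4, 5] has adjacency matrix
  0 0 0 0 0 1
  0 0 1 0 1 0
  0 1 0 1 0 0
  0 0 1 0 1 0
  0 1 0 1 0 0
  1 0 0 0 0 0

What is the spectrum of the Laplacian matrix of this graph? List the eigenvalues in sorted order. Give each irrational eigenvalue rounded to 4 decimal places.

[0, 0, 2, 2, 2, 4]

Each diagonal entry of L is the vertex degree and each off-diagonal entry is -1 where an edge is present, 0 otherwise; in the order [0, 1, 2, 3, 4, 5] the diagonal is [1, 2, 2, 2, 2, 1]. The multiplicity of 0 as a Laplacian eigenvalue equals the number of connected components. The 2 zero eigenvalues correspond to the 2 connected components. The largest eigenvalue, 4, is at most the vertex count 6.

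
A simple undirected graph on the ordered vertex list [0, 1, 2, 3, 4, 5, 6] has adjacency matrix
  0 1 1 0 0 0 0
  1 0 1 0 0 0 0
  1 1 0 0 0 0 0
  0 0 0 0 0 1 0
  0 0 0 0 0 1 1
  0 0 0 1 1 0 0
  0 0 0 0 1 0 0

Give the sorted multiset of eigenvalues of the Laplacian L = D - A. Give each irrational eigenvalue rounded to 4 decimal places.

Each diagonal entry of L is the vertex degree and each off-diagonal entry is -1 where an edge is present, 0 otherwise; in the order [0, 1, 2, 3, 4, 5, 6] the diagonal is [2, 2, 2, 1, 2, 2, 1]. Diagonalising L (or applying a numerical eigensolver to the 7x7 matrix) gives the spectrum above. The 2 zero eigenvalues correspond to the 2 connected components. The eigenvalues sum to 12, which equals trace(L) = 2|E|. There are 2 zeros in the spectrum, matching the 2 components.

[0, 0, 0.5858, 2, 3, 3, 3.4142]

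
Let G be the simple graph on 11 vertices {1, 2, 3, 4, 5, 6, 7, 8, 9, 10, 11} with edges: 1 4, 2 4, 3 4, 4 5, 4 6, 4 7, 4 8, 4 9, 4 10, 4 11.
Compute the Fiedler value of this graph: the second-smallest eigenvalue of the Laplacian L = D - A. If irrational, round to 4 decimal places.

1

Each diagonal entry of L is the vertex degree and each off-diagonal entry is -1 where an edge is present, 0 otherwise; in the order [1, 2, 3, 4, 5, 6, 7, 8, 9, 10, 11] the diagonal is [1, 1, 1, 10, 1, 1, 1, 1, 1, 1, 1]. The smallest Laplacian eigenvalue is always 0. The next one, lambda_2 = 1, measures how hard the graph is to disconnect: larger values mean better connectivity. There is one zero in the spectrum, matching the 1 component.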